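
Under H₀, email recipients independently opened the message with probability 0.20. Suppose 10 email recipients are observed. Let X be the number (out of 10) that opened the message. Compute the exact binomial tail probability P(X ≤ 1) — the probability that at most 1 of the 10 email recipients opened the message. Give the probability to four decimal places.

X is binomial with n = 10 and p = 0.20.
P(X ≤ 1) = C(10,0)·0.20^0·0.80^10 + C(10,1)·0.20^1·0.80^9.
= 0.107374 + 0.268435 = 0.3758.

P = 0.3758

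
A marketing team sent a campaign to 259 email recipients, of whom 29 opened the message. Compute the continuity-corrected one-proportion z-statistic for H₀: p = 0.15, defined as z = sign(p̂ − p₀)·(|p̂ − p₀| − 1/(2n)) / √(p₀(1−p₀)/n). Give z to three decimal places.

z = -1.627

With x = 29 successes in n = 259, p̂ = 0.11197. p̂ − p₀ = -0.038031.
1/(2n) = 0.001931.
Corrected numerator: |-0.038031| − 0.001931 = 0.036100.
SE₀ = √(0.15·0.85/259) = 0.022187.
z = (−)0.036100/0.022187 = -1.627.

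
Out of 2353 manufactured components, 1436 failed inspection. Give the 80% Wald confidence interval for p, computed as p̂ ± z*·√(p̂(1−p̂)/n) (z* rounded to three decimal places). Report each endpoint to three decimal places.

(0.597, 0.623)

The sample proportion is 1436/2353 = 0.61028.
Standard error of p̂: √(0.237837/2353) = √0.000101078 = 0.010054.
z* = 1.282 at the 80% level.
Margin = 1.282·0.010054 = 0.01289.
CI: 0.61028 ± 0.01289 = (0.597, 0.623).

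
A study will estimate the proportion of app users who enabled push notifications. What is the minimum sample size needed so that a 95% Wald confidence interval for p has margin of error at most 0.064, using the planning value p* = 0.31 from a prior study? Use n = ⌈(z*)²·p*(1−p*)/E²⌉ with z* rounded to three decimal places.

n = 201

For 95% confidence, z* = 1.960.
p*(1−p*) = 0.31·0.69 = 0.2139.
(z*)²·p*(1−p*)/E² = 3.841600·0.2139/0.004096 = 200.615.
Rounding up, n = 201.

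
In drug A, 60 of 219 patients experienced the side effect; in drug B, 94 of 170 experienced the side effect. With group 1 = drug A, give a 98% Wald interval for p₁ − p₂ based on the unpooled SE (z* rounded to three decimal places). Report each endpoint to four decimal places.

p̂₁ = 0.27397, p̂₂ = 0.55294, so the observed difference is -0.27897.
SE = √(0.000908272 + 0.001454101) = √0.002362373 = 0.048604.
z* = 2.326 at the 98% level. Margin = 2.326·0.048604 = 0.11305.
CI: -0.27897 ± 0.11305 = (-0.3920, -0.1659).

(-0.3920, -0.1659)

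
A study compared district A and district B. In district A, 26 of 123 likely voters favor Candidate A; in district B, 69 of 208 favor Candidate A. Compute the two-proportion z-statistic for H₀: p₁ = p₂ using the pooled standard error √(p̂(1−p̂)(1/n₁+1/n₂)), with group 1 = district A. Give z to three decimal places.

Sample proportions: p̂₁ = 26/123 = 0.21138 and p̂₂ = 69/208 = 0.33173.
Pooling: p̂ = 95/331 = 0.28701.
Pooled SE = √[0.2046349·0.01293777] ≈ 0.051454.
z = (p̂₁ − p̂₂)/SE = (0.21138 − 0.33173)/0.051454 = -0.12035/0.051454 = -2.339.

z = -2.339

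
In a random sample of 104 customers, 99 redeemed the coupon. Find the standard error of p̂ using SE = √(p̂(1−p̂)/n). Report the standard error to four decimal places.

SE = 0.0210

With x = 99 successes in n = 104, p̂ = 0.95192.
p̂(1−p̂) = 0.045768.
Dividing by n and taking the root: √0.000440077 = 0.0210.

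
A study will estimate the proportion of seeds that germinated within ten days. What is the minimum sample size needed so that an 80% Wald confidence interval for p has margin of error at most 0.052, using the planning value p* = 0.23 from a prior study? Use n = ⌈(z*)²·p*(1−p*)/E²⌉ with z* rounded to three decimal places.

z* = 1.282 at the 80% level.
p*(1−p*) = 0.1771.
(z*)²·p*(1−p*)/E² = 1.643524·0.1771/0.002704 = 107.644.
⌈107.644⌉ = 108.

n = 108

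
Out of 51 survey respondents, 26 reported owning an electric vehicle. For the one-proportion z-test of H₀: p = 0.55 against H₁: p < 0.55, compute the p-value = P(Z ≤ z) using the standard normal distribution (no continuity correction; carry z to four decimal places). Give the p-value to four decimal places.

p-value = 0.2820

The sample proportion is 26/51 = 0.50980.
SE₀ = √(0.55·0.45/51) = 0.069663.
z = (p̂ − p₀)/SE = (26/51 − 0.55)/0.069663 ≈ -0.5770.
From the standard normal, P(Z ≤ z) = 0.2820.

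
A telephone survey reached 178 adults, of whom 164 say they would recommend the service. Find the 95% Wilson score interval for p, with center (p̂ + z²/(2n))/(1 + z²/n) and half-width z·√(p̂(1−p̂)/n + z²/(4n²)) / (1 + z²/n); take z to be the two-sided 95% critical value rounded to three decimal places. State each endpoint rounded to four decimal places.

(0.8723, 0.9526)

p̂ = 164/178 = 0.92135; z = 1.960, so z² = 3.841600.
Denominator 1 + z²/n = 1 + 3.841600/178 = 1.021582.
Center = (0.92135 + 0.010791)/1.021582 = 0.91245.
Radicand: p̂(1−p̂)/n + z²/(4n²) = 0.000407110 + 0.000030312 = 0.000437422.
Half-width = z·√(radicand)/denom = 1.960·0.020915/1.021582 = 0.04013.
CI: 0.91245 ± 0.04013 = (0.8723, 0.9526).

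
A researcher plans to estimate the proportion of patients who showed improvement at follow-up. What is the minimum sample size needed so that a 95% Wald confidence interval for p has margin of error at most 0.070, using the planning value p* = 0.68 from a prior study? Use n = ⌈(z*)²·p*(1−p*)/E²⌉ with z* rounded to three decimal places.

n = 171

The 95% critical value is z* = 1.960.
p*(1−p*) = 0.68·0.32 = 0.2176.
Required n before rounding: 3.841600 × 0.2176 / 0.070² = 170.598.
Rounding up, n = 171.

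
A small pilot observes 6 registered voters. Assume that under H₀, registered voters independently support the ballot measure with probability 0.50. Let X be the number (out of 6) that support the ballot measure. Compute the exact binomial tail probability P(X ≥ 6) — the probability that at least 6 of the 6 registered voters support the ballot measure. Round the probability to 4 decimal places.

P = 0.0156

X ~ Binomial(n=6, p=0.50).
P(X ≥ 6) = C(6,6)·0.50^6·0.50^0.
= 0.015625 = 0.0156.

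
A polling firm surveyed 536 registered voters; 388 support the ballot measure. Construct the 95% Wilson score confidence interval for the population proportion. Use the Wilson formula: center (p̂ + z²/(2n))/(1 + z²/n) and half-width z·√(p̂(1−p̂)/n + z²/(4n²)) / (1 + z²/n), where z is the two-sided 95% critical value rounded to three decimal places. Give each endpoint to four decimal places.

(0.6845, 0.7600)

Here p̂ = 388/536 = 0.72388 and z = 1.960 (z² = 3.841600).
Denominator 1 + z²/n = 1 + 3.841600/536 = 1.007167.
Center = (0.72388 + 0.003584)/1.007167 = 0.72229.
Radicand: p̂(1−p̂)/n + z²/(4n²) = 0.000372906 + 0.000003343 = 0.000376249.
Half-width = 1.960·√0.000376249/1.007167 = 0.03775.
CI: 0.72229 ± 0.03775 = (0.6845, 0.7600).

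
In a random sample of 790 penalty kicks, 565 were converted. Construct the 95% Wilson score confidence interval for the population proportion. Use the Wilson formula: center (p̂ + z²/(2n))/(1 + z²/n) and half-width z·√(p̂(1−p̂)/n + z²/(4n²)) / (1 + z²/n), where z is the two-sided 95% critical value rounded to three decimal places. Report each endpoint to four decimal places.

(0.6827, 0.7456)

p̂ = 565/790 = 0.71519; z = 1.960, so z² = 3.841600.
Denominator 1 + z²/n = 1 + 3.841600/790 = 1.004863.
Adjusted center: (0.71519 + z²/(2n))/1.004863 = 0.71415.
Radicand: p̂(1−p̂)/n + z²/(4n²) = 0.000257840 + 0.000001539 = 0.000259379.
Half-width = 1.960·√0.000259379/1.004863 = 0.03141.
So the interval runs from 0.6827 to 0.7456.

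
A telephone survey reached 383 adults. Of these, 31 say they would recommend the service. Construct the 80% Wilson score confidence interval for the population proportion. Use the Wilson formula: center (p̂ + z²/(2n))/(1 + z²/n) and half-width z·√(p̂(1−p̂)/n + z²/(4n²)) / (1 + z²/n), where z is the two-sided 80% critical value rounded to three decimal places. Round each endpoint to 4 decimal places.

(0.0648, 0.1006)

p̂ = 31/383 = 0.08094; z = 1.282, so z² = 1.643524.
1 + z²/n = 1.004291.
Center = (0.08094 + 0.002146)/1.004291 = 0.08273.
Radicand: p̂(1−p̂)/n + z²/(4n²) = 0.000194226 + 0.000002801 = 0.000197027.
Half-width = 1.282·√0.000197027/1.004291 = 0.01792.
CI: 0.08273 ± 0.01792 = (0.0648, 0.1006).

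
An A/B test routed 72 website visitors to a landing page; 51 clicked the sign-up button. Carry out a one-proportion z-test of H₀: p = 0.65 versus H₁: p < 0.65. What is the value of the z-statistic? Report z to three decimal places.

z = 1.038

With x = 51 successes in n = 72, p̂ = 0.70833.
SE₀ = √(0.65·0.35/72) = 0.056211.
z = (0.70833 − 0.65)/0.056211 = 0.05833/0.056211 = 1.038.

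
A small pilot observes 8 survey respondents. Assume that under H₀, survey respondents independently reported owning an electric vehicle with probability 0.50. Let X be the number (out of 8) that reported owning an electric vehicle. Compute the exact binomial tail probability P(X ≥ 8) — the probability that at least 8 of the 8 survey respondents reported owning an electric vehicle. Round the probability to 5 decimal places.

X is binomial with n = 8 and p = 0.50.
P(X ≥ 8) = C(8,8)·0.50^8·0.50^0.
= 0.003906 = 0.00391.

P = 0.00391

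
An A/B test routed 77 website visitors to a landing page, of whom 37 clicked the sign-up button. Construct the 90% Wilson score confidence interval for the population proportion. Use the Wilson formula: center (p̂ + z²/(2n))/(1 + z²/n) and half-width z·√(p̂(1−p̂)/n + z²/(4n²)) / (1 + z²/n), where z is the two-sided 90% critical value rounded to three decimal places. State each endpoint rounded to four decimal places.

Here p̂ = 37/77 = 0.48052 and z = 1.645 (z² = 2.706025).
1 + z²/n = 1.035143.
Adjusted center: (0.48052 + z²/(2n))/1.035143 = 0.48118.
Radicand: p̂(1−p̂)/n + z²/(4n²) = 0.003241825 + 0.000114101 = 0.003355926.
Half-width = 1.645·√0.003355926/1.035143 = 0.09206.
CI: 0.48118 ± 0.09206 = (0.3891, 0.5732).

(0.3891, 0.5732)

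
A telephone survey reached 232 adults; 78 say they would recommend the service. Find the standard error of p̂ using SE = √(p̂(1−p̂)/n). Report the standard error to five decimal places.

SE = 0.03102

The sample proportion is 78/232 = 0.33621.
p̂(1−p̂) = 0.223173.
SE = √(0.223173/232) = √0.000961953 = 0.03102.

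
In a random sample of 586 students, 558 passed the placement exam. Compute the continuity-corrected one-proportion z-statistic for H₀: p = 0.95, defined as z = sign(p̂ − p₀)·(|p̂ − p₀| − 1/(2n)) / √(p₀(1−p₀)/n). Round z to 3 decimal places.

z = 0.152

p̂ = 558/586 = 0.95222. p̂ − p₀ = 0.002218.
1/(2n) = 0.000853.
Corrected numerator: |0.002218| − 0.000853 = 0.001365.
Null standard error: √(0.95·0.05/586) = √0.000081058 = 0.009003.
z = +0.001365/0.009003 = 0.152.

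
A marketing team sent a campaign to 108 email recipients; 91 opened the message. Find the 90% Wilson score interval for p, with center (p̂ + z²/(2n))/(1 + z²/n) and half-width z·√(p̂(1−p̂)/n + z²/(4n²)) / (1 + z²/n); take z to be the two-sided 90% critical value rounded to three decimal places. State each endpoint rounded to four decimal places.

p̂ = 91/108 = 0.84259; z = 1.645, so z² = 2.706025.
1 + z²/n = 1.025056.
Adjusted center: (0.84259 + z²/(2n))/1.025056 = 0.83422.
Radicand: p̂(1−p̂)/n + z²/(4n²) = 0.001228058 + 0.000058000 = 0.001286058.
Half-width = z·√(radicand)/denom = 1.645·0.035862/1.025056 = 0.05755.
CI: 0.83422 ± 0.05755 = (0.7767, 0.8918).

(0.7767, 0.8918)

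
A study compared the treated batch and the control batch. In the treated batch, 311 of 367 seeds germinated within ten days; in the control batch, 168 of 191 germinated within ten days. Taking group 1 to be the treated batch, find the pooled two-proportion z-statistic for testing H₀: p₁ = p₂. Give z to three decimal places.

z = -1.034

p̂₁ = 311/367 = 0.84741, p̂₂ = 168/191 = 0.87958.
Pooling: p̂ = 479/558 = 0.85842.
SE = √[p̂(1−p̂)(1/n₁+1/n₂)] = √[0.85842·0.14158·(1/367+1/191)] ≈ 0.031104.
z = (p̂₁ − p̂₂)/SE = (0.84741 − 0.87958)/0.031104 = -0.03217/0.031104 = -1.034.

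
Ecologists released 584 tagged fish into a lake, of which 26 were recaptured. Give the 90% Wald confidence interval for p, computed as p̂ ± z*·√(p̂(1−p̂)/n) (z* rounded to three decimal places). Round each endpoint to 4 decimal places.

(0.0305, 0.0586)

With x = 26 successes in n = 584, p̂ = 0.04452.
SE = √(p̂(1−p̂)/n) = √(0.042538/584) = 0.008535.
z* = 1.645 at the 90% level.
Margin of error: 1.645 × 0.008535 = 0.01404.
Interval: 0.04452 ± 0.01404 → (0.0305, 0.0586).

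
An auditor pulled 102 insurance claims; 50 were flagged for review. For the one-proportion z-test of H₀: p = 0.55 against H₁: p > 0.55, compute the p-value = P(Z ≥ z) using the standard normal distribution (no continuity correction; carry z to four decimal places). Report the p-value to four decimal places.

The sample proportion is 50/102 = 0.49020.
SE₀ = √(0.55·0.45/102) = 0.049259.
Test statistic (full precision, shown to 4 dp): z = (50/102 − 0.55)/SE₀ ≈ -1.2141.
p-value = P(Z ≥ z) with z = -1.2141 → 0.8876.

p-value = 0.8876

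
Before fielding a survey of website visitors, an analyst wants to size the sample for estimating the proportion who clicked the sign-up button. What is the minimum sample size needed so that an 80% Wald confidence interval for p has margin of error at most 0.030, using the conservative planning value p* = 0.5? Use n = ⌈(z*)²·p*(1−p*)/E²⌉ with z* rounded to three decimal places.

n = 457

For 80% confidence, z* = 1.282.
p*(1−p*) = 0.50·0.50 = 0.2500.
(z*)²·p*(1−p*)/E² = 1.643524·0.2500/0.000900 = 456.534.
Rounding up, n = 457.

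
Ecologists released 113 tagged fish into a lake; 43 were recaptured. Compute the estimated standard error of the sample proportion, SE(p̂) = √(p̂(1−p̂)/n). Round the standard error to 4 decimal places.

SE = 0.0457

Sample proportion p̂ = 43/113 = 0.38053.
p̂(1−p̂) = 0.38053·0.61947 = 0.235727.
Dividing by n and taking the root: √0.002086080 = 0.0457.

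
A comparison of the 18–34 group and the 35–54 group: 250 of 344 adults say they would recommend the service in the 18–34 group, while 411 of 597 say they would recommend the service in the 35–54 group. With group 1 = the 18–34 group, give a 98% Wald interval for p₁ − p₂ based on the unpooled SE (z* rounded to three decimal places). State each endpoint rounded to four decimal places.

p̂₁ = 0.72674, p̂₂ = 0.68844, so the observed difference is 0.03830.
SE = √(0.000577288 + 0.000359279) = √0.000936567 = 0.030603.
For 98% confidence, z* = 2.326. Margin = 2.326·0.030603 = 0.07118.
Interval: 0.03830 ± 0.07118 → (-0.0329, 0.1095).

(-0.0329, 0.1095)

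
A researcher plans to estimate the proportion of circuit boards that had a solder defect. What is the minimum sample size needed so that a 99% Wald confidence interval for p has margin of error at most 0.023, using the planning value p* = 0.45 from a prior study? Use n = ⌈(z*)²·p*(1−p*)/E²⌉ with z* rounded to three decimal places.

The 99% critical value is z* = 2.576.
p*(1−p*) = 0.2475.
Required n before rounding: 6.635776 × 0.2475 / 0.023² = 3104.640.
Rounding up, n = 3105.

n = 3105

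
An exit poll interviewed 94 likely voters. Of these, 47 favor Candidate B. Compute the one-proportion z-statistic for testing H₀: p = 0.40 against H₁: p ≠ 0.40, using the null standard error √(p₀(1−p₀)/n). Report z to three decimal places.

With x = 47 successes in n = 94, p̂ = 0.50000.
Null standard error: √(0.40·0.60/94) = √0.002553191 = 0.050529.
z = (p̂ − p₀)/SE = (0.50000 − 0.40)/0.050529 = 1.979.

z = 1.979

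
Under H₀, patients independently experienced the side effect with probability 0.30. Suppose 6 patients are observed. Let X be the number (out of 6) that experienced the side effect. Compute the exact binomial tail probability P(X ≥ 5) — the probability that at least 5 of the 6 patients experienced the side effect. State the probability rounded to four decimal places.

P = 0.0109

X ~ Binomial(n=6, p=0.30).
P(X ≥ 5) = C(6,5)·0.30^5·0.70^1 + C(6,6)·0.30^6·0.70^0.
= 0.010206 + 0.000729 = 0.0109.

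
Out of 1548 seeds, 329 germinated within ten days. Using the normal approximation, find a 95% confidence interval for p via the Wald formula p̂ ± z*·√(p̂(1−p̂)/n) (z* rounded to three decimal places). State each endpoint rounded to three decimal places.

p̂ = 329/1548 = 0.21253.
SE = √(p̂(1−p̂)/n) = √(0.167362/1548) = 0.010398.
For 95% confidence, z* = 1.960.
Margin of error: 1.960 × 0.010398 = 0.02038.
Interval: 0.21253 ± 0.02038 → (0.192, 0.233).

(0.192, 0.233)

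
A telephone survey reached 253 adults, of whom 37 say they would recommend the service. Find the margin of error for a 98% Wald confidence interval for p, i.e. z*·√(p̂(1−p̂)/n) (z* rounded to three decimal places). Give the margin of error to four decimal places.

ME = 0.0517

The sample proportion is 37/253 = 0.14625.
SE(p̂) = √(0.14625·0.85375/253) = 0.022215.
For 98% confidence, z* = 2.326.
Margin of error = z*·SE = 2.326 × 0.022215 = 0.0517.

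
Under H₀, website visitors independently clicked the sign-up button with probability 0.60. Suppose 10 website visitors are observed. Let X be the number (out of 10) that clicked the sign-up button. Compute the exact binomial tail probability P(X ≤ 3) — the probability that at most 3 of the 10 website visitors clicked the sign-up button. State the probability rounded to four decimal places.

P = 0.0548

X is binomial with n = 10 and p = 0.60.
P(X ≤ 3) = C(10,0)·0.60^0·0.40^10 + C(10,1)·0.60^1·0.40^9 + C(10,2)·0.60^2·0.40^8 + C(10,3)·0.60^3·0.40^7.
= 0.000105 + 0.001573 + 0.010617 + 0.042467 = 0.0548.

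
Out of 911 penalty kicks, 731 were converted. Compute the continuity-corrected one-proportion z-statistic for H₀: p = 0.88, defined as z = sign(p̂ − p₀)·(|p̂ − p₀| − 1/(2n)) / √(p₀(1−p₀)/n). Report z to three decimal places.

Sample proportion p̂ = 731/911 = 0.80241. p̂ − p₀ = -0.077585.
Continuity correction 1/(2n) = 1/1822 = 0.000549.
Corrected numerator: |-0.077585| − 0.000549 = 0.077036.
SE₀ = √(0.88·0.12/911) = 0.010766.
z = −0.077036/0.010766 = -7.155.

z = -7.155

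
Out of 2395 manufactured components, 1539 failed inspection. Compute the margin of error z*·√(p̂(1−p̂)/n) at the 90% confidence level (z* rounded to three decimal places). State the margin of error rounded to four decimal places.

ME = 0.0161

p̂ = 1539/2395 = 0.64259.
SE = √(p̂(1−p̂)/n) = √(0.229668/2395) = 0.009793.
The 90% critical value is z* = 1.645.
ME = 1.645·0.009793 = 0.0161.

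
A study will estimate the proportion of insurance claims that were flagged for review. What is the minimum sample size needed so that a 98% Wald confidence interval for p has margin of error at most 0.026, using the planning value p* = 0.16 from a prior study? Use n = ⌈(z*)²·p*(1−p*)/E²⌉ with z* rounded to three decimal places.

The 98% critical value is z* = 2.326.
p*(1−p*) = 0.1344.
(z*)²·p*(1−p*)/E² = 5.410276·0.1344/0.000676 = 1075.653.
Rounding up, n = 1076.

n = 1076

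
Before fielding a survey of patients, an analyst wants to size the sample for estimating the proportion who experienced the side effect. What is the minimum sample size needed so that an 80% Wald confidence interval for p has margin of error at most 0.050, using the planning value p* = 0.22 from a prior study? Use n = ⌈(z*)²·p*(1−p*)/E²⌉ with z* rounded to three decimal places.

n = 113

z* = 1.282 at the 80% level.
p*(1−p*) = 0.1716.
Required n before rounding: 1.643524 × 0.1716 / 0.050² = 112.811.
Rounding up, n = 113.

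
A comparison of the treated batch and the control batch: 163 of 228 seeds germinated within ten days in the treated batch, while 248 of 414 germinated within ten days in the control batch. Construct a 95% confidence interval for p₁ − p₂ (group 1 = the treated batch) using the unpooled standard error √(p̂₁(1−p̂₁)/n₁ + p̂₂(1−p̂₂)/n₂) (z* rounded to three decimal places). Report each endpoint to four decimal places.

(0.0406, 0.1911)

p̂₁ = 163/228 = 0.71491, p̂₂ = 248/414 = 0.59903; p̂₁ − p̂₂ = 0.11588.
SE = √(0.000893915 + 0.000580175) = √0.001474090 = 0.038394.
For 95% confidence, z* = 1.960. Margin = 1.960·0.038394 = 0.07525.
CI: 0.11588 ± 0.07525 = (0.0406, 0.1911).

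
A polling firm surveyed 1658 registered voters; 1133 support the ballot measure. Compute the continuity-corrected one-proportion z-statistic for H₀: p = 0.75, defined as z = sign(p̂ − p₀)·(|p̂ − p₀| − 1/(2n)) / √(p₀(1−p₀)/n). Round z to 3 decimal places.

z = -6.239

The sample proportion is 1133/1658 = 0.68335. p̂ − p₀ = -0.066647.
1/(2n) = 0.000302.
Corrected numerator: |-0.066647| − 0.000302 = 0.066345.
Under H₀, SE = √(p₀(1−p₀)/n) = √(0.75·0.25/1658) = √0.000113088 = 0.010634.
z = (−)0.066345/0.010634 = -6.239.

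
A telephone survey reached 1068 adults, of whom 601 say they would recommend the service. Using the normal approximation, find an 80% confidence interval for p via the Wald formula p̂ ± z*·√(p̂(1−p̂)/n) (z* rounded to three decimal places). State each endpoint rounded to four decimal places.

Sample proportion p̂ = 601/1068 = 0.56273.
SE(p̂) = √(0.56273·0.43727/1068) = 0.015179.
The 80% critical value is z* = 1.282.
Margin of error: 1.282 × 0.015179 = 0.01946.
Interval: 0.56273 ± 0.01946 → (0.5433, 0.5822).

(0.5433, 0.5822)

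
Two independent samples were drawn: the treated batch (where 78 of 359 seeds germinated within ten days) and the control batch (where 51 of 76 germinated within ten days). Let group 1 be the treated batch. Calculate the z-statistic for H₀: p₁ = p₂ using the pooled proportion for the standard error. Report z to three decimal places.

z = -7.868

Sample proportions: p̂₁ = 78/359 = 0.21727 and p̂₂ = 51/76 = 0.67105.
Pooling: p̂ = 129/435 = 0.29655.
SE = √[p̂(1−p̂)(1/n₁+1/n₂)] = √[0.29655·0.70345·(1/359+1/76)] ≈ 0.057671.
z = (p̂₁ − p̂₂)/SE = (0.21727 − 0.67105)/0.057671 = -0.45378/0.057671 = -7.868.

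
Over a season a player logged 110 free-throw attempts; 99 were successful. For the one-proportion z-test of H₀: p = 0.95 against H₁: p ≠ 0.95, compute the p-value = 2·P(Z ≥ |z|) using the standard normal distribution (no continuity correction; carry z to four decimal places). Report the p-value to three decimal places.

p-value = 0.016

p̂ = 99/110 = 0.90000.
Under H₀, SE = √(p₀(1−p₀)/n) = √(0.95·0.05/110) = √0.000431818 = 0.020780.
Test statistic (full precision, shown to 4 dp): z = (99/110 − 0.95)/SE₀ ≈ -2.4061.
From the standard normal, 2·P(Z ≥ |z|) = 0.016.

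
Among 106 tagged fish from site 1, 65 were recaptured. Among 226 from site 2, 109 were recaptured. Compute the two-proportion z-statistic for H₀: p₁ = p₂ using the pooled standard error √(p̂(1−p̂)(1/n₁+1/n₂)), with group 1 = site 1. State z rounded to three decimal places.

z = 2.227

Sample proportions: p̂₁ = 65/106 = 0.61321 and p̂₂ = 109/226 = 0.48230.
Pooled p̂ = (65+109)/(106+226) = 174/332 = 0.52410.
Pooled SE = √[0.2494194·0.01385874] ≈ 0.058793.
z = 0.13091/0.058793 = 2.227.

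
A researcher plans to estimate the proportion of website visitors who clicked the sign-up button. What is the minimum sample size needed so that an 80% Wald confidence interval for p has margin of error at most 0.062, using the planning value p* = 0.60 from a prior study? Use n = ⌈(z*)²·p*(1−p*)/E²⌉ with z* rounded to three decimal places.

z* = 1.282 at the 80% level.
p*(1−p*) = 0.2400.
Required n before rounding: 1.643524 × 0.2400 / 0.062² = 102.613.
Rounding up, n = 103.

n = 103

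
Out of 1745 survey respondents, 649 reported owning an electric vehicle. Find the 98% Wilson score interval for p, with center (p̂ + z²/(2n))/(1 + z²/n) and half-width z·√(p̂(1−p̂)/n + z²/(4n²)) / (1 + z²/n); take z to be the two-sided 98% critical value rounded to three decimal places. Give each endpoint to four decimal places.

(0.3454, 0.3992)

Here p̂ = 649/1745 = 0.37192 and z = 2.326 (z² = 5.410276).
1 + z²/n = 1.003100.
Adjusted center: (0.37192 + z²/(2n))/1.003100 = 0.37232.
Radicand: p̂(1−p̂)/n + z²/(4n²) = 0.000133866 + 0.000000444 = 0.000134310.
Half-width = z·√(radicand)/denom = 2.326·0.011589/1.003100 = 0.02687.
So the interval runs from 0.3454 to 0.3992.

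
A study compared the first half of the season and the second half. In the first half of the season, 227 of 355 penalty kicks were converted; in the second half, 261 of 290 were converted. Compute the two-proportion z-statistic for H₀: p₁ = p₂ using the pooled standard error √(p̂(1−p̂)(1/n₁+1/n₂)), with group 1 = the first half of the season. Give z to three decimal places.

z = -7.671

Sample proportions: p̂₁ = 227/355 = 0.63944 and p̂₂ = 261/290 = 0.90000.
Pooled p̂ = (227+261)/(355+290) = 488/645 = 0.75659.
Pooled SE = √[0.1841620·0.00626518] ≈ 0.033968.
z = (p̂₁ − p̂₂)/SE = (0.63944 − 0.90000)/0.033968 = -0.26056/0.033968 = -7.671.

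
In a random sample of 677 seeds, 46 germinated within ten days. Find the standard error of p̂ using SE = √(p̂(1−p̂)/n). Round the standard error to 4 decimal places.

SE = 0.0097

Sample proportion p̂ = 46/677 = 0.06795.
p̂(1−p̂) = 0.06795·0.93205 = 0.063333.
Dividing by n and taking the root: √0.000093549 = 0.0097.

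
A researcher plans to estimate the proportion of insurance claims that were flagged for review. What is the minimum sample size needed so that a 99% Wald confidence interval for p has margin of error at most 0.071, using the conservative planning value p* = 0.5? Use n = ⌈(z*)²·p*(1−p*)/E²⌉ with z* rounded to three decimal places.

n = 330

The 99% critical value is z* = 2.576.
p*(1−p*) = 0.50·0.50 = 0.2500.
Required n before rounding: 6.635776 × 0.2500 / 0.071² = 329.090.
Rounding up, n = 330.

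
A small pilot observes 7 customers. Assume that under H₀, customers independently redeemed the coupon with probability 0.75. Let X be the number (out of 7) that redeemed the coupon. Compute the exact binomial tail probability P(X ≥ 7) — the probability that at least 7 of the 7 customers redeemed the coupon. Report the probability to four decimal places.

P = 0.1335

X ~ Binomial(n=7, p=0.75).
P(X ≥ 7) = C(7,7)·0.75^7·0.25^0.
= 0.133484 = 0.1335.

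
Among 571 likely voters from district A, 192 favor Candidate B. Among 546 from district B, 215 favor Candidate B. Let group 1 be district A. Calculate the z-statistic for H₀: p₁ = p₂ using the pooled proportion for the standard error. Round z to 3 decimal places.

Sample proportions: p̂₁ = 192/571 = 0.33625 and p̂₂ = 215/546 = 0.39377.
Pooled p̂ = (192+215)/(571+546) = 407/1117 = 0.36437.
SE = √[p̂(1−p̂)(1/n₁+1/n₂)] = √[0.36437·0.63563·(1/571+1/546)] ≈ 0.028806.
z = (p̂₁ − p̂₂)/SE = (0.33625 − 0.39377)/0.028806 = -0.05752/0.028806 = -1.997.

z = -1.997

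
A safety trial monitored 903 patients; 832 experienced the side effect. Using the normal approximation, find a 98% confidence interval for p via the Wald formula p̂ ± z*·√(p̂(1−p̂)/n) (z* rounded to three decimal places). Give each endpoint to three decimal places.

Sample proportion p̂ = 832/903 = 0.92137.
SE(p̂) = √(0.92137·0.07863/903) = 0.008957.
For 98% confidence, z* = 2.326.
Margin of error: 2.326 × 0.008957 = 0.02083.
Interval: 0.92137 ± 0.02083 → (0.901, 0.942).

(0.901, 0.942)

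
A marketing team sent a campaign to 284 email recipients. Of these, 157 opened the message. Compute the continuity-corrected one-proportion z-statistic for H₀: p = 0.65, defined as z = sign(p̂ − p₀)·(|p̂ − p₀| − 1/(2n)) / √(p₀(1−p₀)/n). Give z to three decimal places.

z = -3.371

With x = 157 successes in n = 284, p̂ = 0.55282. p̂ − p₀ = -0.097183.
1/(2n) = 0.001761.
Corrected numerator: |-0.097183| − 0.001761 = 0.095422.
Under H₀, SE = √(p₀(1−p₀)/n) = √(0.65·0.35/284) = √0.000801056 = 0.028303.
z = (−)0.095422/0.028303 = -3.371.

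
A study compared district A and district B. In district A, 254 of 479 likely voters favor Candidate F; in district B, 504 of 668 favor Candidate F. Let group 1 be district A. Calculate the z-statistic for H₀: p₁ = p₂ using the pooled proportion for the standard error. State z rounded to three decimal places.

Sample proportions: p̂₁ = 254/479 = 0.53027 and p̂₂ = 504/668 = 0.75449.
Pooling: p̂ = 758/1147 = 0.66085.
Pooled SE = √[0.2241259·0.00358469] ≈ 0.028345.
z = (p̂₁ − p̂₂)/SE = (0.53027 − 0.75449)/0.028345 = -0.22422/0.028345 = -7.910.

z = -7.910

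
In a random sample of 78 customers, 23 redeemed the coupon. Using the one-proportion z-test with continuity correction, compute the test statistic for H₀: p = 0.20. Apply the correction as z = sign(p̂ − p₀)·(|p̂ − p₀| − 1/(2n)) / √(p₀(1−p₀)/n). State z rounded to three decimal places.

p̂ = 23/78 = 0.29487. p̂ − p₀ = 0.094872.
1/(2n) = 0.006410.
Corrected numerator: |0.094872| − 0.006410 = 0.088462.
Null standard error: √(0.20·0.80/78) = √0.002051282 = 0.045291.
z = +0.088462/0.045291 = 1.953.

z = 1.953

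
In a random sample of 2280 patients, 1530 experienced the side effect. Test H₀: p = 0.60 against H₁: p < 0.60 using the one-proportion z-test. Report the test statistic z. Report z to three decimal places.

The sample proportion is 1530/2280 = 0.67105.
SE₀ = √(0.60·0.40/2280) = 0.010260.
z = (p̂ − p₀)/SE = (0.67105 − 0.60)/0.010260 = 6.925.

z = 6.925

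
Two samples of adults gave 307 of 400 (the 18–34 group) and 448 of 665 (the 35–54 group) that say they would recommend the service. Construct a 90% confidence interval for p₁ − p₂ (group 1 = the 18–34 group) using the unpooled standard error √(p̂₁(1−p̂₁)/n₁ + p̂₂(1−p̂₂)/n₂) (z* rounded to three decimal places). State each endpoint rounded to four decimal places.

(0.0480, 0.1397)

p̂₁ = 0.76750, p̂₂ = 0.67368, so the observed difference is 0.09382.
SE = √(0.000446109 + 0.000330577) = √0.000776686 = 0.027869.
For 90% confidence, z* = 1.645. Margin = 1.645·0.027869 = 0.04584.
CI: 0.09382 ± 0.04584 = (0.0480, 0.1397).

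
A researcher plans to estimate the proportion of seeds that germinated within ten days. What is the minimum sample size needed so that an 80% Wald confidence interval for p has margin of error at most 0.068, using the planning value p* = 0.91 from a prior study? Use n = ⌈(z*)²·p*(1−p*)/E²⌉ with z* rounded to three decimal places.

n = 30

The 80% critical value is z* = 1.282.
p*(1−p*) = 0.0819.
Required n before rounding: 1.643524 × 0.0819 / 0.068² = 29.110.
⌈29.110⌉ = 30.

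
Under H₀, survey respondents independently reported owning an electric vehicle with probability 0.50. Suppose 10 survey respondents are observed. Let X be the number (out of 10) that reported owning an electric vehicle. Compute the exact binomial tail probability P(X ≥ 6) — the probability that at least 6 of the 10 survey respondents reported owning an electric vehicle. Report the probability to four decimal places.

X ~ Binomial(n=10, p=0.50).
P(X ≥ 6) = Σ_{j=6}^{10} C(10,j)·0.50^j·0.50^{10−j}.
= 0.205078 + 0.117188 + 0.043945 + 0.009766 + 0.000977 = 0.3770.

P = 0.3770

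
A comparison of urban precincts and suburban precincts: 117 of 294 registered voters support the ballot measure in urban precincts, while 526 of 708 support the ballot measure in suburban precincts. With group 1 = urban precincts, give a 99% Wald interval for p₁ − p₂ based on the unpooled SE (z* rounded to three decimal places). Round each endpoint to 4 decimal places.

p̂₁ = 0.39796, p̂₂ = 0.74294, so the observed difference is -0.34498.
SE = √(0.000814924 + 0.000269747) = √0.001084671 = 0.032934.
The 99% critical value is z* = 2.576. Margin = 2.576·0.032934 = 0.08484.
CI: -0.34498 ± 0.08484 = (-0.4298, -0.2601).

(-0.4298, -0.2601)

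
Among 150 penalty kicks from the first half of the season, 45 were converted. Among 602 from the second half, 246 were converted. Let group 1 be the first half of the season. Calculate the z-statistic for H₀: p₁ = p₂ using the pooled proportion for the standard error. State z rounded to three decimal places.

z = -2.444

Sample proportions: p̂₁ = 45/150 = 0.30000 and p̂₂ = 246/602 = 0.40864.
Pooling: p̂ = 291/752 = 0.38697.
SE = √[p̂(1−p̂)(1/n₁+1/n₂)] = √[0.38697·0.61303·(1/150+1/602)] ≈ 0.044447.
z = -0.10864/0.044447 = -2.444.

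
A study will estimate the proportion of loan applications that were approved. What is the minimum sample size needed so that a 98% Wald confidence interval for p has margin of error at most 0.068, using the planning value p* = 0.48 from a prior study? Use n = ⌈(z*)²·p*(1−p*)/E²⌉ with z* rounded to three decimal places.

For 98% confidence, z* = 2.326.
p*(1−p*) = 0.2496.
(z*)²·p*(1−p*)/E² = 5.410276·0.2496/0.004624 = 292.043.
Rounding up, n = 293.

n = 293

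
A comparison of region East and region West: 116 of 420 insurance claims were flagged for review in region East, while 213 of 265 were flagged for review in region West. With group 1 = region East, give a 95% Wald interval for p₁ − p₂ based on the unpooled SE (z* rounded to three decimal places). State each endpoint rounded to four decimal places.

(-0.5917, -0.4634)

p̂₁ = 0.27619, p̂₂ = 0.80377, so the observed difference is -0.52758.
Unpooled SE = √(p̂₁(1−p̂₁)/n₁ + p̂₂(1−p̂₂)/n₂) = √(0.000475975 + 0.000595176) = 0.032728.
z* = 1.960 at the 95% level. Margin = 1.960·0.032728 = 0.06415.
Interval: -0.52758 ± 0.06415 → (-0.5917, -0.4634).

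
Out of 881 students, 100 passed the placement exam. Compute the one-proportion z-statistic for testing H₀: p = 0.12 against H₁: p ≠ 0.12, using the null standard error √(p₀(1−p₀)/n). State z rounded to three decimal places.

With x = 100 successes in n = 881, p̂ = 0.11351.
Null standard error: √(0.12·0.88/881) = √0.000119864 = 0.010948.
Test statistic: z = -0.00649/0.010948 = -0.593.

z = -0.593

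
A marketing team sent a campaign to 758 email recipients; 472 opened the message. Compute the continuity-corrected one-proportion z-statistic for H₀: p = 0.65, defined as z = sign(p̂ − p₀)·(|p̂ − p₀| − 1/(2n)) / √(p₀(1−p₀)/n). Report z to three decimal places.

z = -1.538

p̂ = 472/758 = 0.62269. p̂ − p₀ = -0.027309.
Continuity correction 1/(2n) = 1/1516 = 0.000660.
Corrected numerator: |-0.027309| − 0.000660 = 0.026649.
SE₀ = √(0.65·0.35/758) = 0.017324.
z = (−)0.026649/0.017324 = -1.538.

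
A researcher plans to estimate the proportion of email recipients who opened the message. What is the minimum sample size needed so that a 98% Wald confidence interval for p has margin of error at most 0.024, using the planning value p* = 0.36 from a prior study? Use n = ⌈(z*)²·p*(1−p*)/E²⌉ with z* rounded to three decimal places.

z* = 2.326 at the 98% level.
p*(1−p*) = 0.2304.
Required n before rounding: 5.410276 × 0.2304 / 0.024² = 2164.110.
⌈2164.110⌉ = 2165.

n = 2165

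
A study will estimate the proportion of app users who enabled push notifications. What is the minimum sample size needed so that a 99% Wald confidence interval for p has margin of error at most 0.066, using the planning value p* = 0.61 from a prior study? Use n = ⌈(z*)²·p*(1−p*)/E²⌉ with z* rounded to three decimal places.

n = 363

For 99% confidence, z* = 2.576.
p*(1−p*) = 0.61·0.39 = 0.2379.
Required n before rounding: 6.635776 × 0.2379 / 0.066² = 362.408.
Rounding up, n = 363.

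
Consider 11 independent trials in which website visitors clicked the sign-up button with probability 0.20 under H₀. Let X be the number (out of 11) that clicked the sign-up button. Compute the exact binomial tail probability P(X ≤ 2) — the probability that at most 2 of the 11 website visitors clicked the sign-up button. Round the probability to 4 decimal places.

X is binomial with n = 11 and p = 0.20.
P(X ≤ 2) = C(11,0)·0.20^0·0.80^11 + C(11,1)·0.20^1·0.80^10 + C(11,2)·0.20^2·0.80^9.
= 0.085899 + 0.236223 + 0.295279 = 0.6174.

P = 0.6174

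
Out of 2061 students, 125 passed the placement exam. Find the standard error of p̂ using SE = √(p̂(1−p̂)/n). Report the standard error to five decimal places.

SE = 0.00526

With x = 125 successes in n = 2061, p̂ = 0.06065.
p̂(1−p̂) = 0.056972.
Dividing by n and taking the root: √0.000027643 = 0.00526.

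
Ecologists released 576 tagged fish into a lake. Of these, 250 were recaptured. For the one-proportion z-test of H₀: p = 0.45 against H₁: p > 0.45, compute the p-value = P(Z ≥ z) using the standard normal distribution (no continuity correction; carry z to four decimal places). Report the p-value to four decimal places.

p-value = 0.7795

p̂ = 250/576 = 0.43403.
SE₀ = √(0.45·0.55/576) = 0.020729.
z = (p̂ − p₀)/SE = (250/576 − 0.45)/0.020729 ≈ -0.7705.
p-value = P(Z ≥ z) with z = -0.7705 → 0.7795.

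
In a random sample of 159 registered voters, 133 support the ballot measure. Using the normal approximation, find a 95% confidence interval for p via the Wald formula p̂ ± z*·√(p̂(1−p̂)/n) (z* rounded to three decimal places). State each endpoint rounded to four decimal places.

p̂ = 133/159 = 0.83648.
Standard error of p̂: √(0.136783/159) = √0.000860268 = 0.029330.
For 95% confidence, z* = 1.960.
Margin of error: 1.960 × 0.029330 = 0.05749.
So the interval runs from 0.7790 to 0.8940.

(0.7790, 0.8940)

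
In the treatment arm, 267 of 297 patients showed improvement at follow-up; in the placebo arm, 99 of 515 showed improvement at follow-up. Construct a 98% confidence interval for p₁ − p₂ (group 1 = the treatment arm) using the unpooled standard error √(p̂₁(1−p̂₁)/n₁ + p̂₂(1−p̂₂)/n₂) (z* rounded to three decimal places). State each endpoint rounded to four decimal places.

(0.6494, 0.7641)

p̂₁ = 267/297 = 0.89899, p̂₂ = 99/515 = 0.19223; p̂₁ − p̂₂ = 0.70676.
Unpooled SE = √(p̂₁(1−p̂₁)/n₁ + p̂₂(1−p̂₂)/n₂) = √(0.000305748 + 0.000301514) = 0.024643.
z* = 2.326 at the 98% level. Margin of error = 0.05732.
CI: 0.70676 ± 0.05732 = (0.6494, 0.7641).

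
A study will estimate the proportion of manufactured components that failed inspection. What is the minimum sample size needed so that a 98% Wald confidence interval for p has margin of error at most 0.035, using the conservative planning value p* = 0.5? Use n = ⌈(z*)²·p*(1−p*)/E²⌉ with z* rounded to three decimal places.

n = 1105

z* = 2.326 at the 98% level.
p*(1−p*) = 0.2500.
(z*)²·p*(1−p*)/E² = 5.410276·0.2500/0.001225 = 1104.138.
Rounding up, n = 1105.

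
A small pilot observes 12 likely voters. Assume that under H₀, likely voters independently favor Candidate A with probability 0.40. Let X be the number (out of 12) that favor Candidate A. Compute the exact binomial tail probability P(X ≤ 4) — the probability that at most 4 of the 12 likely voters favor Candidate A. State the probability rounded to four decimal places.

P = 0.4382

X ~ Binomial(n=12, p=0.40).
P(X ≤ 4) = Σ_{j=0}^{4} C(12,j)·0.40^j·0.60^{12−j}.
= 0.002177 + 0.017414 + 0.063852 + 0.141894 + 0.212841 = 0.4382.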